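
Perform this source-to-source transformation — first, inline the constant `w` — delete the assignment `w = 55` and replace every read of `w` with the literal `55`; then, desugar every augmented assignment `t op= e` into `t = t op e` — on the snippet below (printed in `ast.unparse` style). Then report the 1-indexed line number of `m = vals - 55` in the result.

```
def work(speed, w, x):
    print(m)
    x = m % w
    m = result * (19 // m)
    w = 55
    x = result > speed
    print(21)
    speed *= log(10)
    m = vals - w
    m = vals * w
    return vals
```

Transformed code:
def work(speed, w, x):
    print(m)
    x = m % 55
    m = result * (19 // m)
    x = result > speed
    print(21)
    speed = speed * log(10)
    m = vals - 55
    m = vals * 55
    return vals

8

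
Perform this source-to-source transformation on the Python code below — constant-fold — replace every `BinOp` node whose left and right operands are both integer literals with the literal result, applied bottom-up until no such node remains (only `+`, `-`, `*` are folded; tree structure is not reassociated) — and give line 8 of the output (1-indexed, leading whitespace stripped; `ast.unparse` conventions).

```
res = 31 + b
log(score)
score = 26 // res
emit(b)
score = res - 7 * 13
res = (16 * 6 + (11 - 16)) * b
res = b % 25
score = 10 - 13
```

score = -3

Transformed code:
res = 31 + b
log(score)
score = 26 // res
emit(b)
score = res - 91
res = 91 * b
res = b % 25
score = -3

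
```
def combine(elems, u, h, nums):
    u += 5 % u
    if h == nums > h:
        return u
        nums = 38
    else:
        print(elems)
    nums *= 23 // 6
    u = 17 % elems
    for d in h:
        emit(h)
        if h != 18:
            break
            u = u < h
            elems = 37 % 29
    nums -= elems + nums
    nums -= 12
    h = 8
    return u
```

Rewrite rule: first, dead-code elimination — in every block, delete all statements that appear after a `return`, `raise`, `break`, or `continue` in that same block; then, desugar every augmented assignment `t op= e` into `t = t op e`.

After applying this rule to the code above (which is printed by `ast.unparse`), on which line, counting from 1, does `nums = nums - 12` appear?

Transformed code:
def combine(elems, u, h, nums):
    u = u + 5 % u
    if h == nums > h:
        return u
    else:
        print(elems)
    nums = nums * (23 // 6)
    u = 17 % elems
    for d in h:
        emit(h)
        if h != 18:
            break
    nums = nums - (elems + nums)
    nums = nums - 12
    h = 8
    return u

14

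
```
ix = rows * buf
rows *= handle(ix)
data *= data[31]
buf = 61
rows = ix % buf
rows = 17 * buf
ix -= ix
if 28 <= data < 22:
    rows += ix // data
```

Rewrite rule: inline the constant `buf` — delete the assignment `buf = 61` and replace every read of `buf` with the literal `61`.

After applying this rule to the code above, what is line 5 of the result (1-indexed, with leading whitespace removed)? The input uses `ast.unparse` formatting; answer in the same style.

Transformed code:
ix = rows * 61
rows *= handle(ix)
data *= data[31]
rows = ix % 61
rows = 17 * 61
ix -= ix
if 28 <= data < 22:
    rows += ix // data

rows = 17 * 61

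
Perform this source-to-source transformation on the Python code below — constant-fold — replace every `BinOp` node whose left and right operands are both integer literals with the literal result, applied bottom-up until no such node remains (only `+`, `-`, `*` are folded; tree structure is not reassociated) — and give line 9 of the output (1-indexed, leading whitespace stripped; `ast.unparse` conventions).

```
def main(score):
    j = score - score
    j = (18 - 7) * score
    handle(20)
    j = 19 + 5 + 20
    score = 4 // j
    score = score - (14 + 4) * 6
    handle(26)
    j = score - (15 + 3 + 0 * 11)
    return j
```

j = score - 18

Transformed code:
def main(score):
    j = score - score
    j = 11 * score
    handle(20)
    j = 44
    score = 4 // j
    score = score - 108
    handle(26)
    j = score - 18
    return j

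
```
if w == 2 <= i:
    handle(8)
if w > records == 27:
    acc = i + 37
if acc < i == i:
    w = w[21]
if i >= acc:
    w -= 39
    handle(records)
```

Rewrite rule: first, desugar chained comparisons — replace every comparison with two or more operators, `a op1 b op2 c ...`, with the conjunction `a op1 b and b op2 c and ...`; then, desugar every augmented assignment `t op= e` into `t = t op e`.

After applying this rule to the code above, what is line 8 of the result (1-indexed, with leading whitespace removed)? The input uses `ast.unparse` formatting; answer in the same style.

Transformed code:
if w == 2 and 2 <= i:
    handle(8)
if w > records and records == 27:
    acc = i + 37
if acc < i and i == i:
    w = w[21]
if i >= acc:
    w = w - 39
    handle(records)

w = w - 39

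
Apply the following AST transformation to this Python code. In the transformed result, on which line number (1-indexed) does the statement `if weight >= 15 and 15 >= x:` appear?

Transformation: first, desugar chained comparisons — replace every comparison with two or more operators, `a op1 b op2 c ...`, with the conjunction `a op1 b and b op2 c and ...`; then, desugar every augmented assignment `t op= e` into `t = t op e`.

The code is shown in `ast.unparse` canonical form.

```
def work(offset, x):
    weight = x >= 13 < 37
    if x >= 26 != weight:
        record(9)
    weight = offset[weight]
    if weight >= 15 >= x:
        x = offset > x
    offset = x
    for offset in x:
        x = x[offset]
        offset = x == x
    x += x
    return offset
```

Transformed code:
def work(offset, x):
    weight = x >= 13 and 13 < 37
    if x >= 26 and 26 != weight:
        record(9)
    weight = offset[weight]
    if weight >= 15 and 15 >= x:
        x = offset > x
    offset = x
    for offset in x:
        x = x[offset]
        offset = x == x
    x = x + x
    return offset

6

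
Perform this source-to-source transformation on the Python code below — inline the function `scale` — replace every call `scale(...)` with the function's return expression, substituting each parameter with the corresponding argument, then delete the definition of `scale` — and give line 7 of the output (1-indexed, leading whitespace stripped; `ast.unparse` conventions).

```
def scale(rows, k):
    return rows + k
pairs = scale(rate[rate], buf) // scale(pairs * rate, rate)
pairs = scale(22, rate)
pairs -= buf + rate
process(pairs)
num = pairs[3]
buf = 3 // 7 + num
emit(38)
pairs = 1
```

emit(38)

Transformed code:
pairs = (rate[rate] + buf) // (pairs * rate + rate)
pairs = 22 + rate
pairs -= buf + rate
process(pairs)
num = pairs[3]
buf = 3 // 7 + num
emit(38)
pairs = 1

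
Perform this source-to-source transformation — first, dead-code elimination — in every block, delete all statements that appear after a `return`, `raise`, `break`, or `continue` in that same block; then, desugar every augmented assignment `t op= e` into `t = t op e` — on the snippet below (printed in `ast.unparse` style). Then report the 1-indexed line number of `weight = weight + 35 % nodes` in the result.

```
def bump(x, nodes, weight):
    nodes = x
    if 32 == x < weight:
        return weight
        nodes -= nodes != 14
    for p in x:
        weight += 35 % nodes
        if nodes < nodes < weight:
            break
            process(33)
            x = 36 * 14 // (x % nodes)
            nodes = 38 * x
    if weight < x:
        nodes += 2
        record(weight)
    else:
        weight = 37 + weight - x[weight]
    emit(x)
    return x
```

Transformed code:
def bump(x, nodes, weight):
    nodes = x
    if 32 == x < weight:
        return weight
    for p in x:
        weight = weight + 35 % nodes
        if nodes < nodes < weight:
            break
    if weight < x:
        nodes = nodes + 2
        record(weight)
    else:
        weight = 37 + weight - x[weight]
    emit(x)
    return x

6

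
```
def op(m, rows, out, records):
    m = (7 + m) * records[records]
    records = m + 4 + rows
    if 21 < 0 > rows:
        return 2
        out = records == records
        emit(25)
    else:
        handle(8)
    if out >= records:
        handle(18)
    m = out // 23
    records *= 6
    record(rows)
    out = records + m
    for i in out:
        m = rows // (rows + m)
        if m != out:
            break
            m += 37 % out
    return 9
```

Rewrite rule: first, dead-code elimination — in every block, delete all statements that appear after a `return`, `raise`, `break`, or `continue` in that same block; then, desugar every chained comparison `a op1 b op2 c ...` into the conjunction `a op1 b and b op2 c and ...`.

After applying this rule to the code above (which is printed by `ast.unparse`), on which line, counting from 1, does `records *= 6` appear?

Transformed code:
def op(m, rows, out, records):
    m = (7 + m) * records[records]
    records = m + 4 + rows
    if 21 < 0 and 0 > rows:
        return 2
    else:
        handle(8)
    if out >= records:
        handle(18)
    m = out // 23
    records *= 6
    record(rows)
    out = records + m
    for i in out:
        m = rows // (rows + m)
        if m != out:
            break
    return 9

11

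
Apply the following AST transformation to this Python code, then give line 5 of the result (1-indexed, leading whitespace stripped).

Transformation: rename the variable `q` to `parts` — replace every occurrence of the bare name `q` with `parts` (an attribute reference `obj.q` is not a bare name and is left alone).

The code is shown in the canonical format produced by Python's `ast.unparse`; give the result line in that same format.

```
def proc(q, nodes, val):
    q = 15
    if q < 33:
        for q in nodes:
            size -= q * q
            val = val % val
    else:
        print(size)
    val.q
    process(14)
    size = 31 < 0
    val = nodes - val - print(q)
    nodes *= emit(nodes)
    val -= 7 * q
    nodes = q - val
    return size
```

size -= parts * parts

Transformed code:
def proc(parts, nodes, val):
    parts = 15
    if parts < 33:
        for parts in nodes:
            size -= parts * parts
            val = val % val
    else:
        print(size)
    val.q
    process(14)
    size = 31 < 0
    val = nodes - val - print(parts)
    nodes *= emit(nodes)
    val -= 7 * parts
    nodes = parts - val
    return size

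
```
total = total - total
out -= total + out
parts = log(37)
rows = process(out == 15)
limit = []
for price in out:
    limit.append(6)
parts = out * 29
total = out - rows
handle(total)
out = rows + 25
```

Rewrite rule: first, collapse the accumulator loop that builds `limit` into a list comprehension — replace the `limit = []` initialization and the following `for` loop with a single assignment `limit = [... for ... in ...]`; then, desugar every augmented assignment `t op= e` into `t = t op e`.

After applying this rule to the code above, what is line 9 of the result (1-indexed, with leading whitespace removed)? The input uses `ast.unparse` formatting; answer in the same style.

out = rows + 25

Transformed code:
total = total - total
out = out - (total + out)
parts = log(37)
rows = process(out == 15)
limit = [6 for price in out]
parts = out * 29
total = out - rows
handle(total)
out = rows + 25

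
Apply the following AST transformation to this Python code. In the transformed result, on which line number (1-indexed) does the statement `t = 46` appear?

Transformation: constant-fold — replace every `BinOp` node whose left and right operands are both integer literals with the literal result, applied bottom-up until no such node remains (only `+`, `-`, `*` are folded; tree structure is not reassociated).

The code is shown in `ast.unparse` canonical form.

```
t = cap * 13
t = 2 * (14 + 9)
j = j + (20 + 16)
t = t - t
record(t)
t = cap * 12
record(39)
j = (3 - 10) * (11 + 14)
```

Transformed code:
t = cap * 13
t = 46
j = j + 36
t = t - t
record(t)
t = cap * 12
record(39)
j = -175

2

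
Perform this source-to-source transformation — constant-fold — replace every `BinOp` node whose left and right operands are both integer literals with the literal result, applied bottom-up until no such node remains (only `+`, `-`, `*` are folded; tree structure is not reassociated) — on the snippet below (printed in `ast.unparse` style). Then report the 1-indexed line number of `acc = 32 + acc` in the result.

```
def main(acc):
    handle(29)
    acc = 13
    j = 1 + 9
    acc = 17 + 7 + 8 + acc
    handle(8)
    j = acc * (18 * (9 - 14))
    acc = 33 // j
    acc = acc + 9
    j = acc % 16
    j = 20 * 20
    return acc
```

Transformed code:
def main(acc):
    handle(29)
    acc = 13
    j = 10
    acc = 32 + acc
    handle(8)
    j = acc * -90
    acc = 33 // j
    acc = acc + 9
    j = acc % 16
    j = 400
    return acc

5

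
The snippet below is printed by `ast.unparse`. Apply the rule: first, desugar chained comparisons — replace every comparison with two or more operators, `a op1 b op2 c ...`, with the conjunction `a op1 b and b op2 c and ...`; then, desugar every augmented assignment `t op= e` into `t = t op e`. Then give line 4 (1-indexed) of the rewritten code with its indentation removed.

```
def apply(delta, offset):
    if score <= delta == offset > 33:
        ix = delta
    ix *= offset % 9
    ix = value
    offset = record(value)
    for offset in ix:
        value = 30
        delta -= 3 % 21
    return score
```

ix = ix * (offset % 9)

Transformed code:
def apply(delta, offset):
    if score <= delta and delta == offset and (offset > 33):
        ix = delta
    ix = ix * (offset % 9)
    ix = value
    offset = record(value)
    for offset in ix:
        value = 30
        delta = delta - 3 % 21
    return score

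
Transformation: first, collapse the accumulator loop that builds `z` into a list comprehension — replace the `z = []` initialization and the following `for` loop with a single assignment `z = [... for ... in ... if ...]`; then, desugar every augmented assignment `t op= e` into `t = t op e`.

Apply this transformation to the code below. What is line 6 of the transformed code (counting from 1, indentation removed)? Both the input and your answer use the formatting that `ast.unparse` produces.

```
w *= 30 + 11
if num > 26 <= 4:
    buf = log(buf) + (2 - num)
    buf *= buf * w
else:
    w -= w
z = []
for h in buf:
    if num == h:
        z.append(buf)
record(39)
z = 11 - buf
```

Transformed code:
w = w * (30 + 11)
if num > 26 <= 4:
    buf = log(buf) + (2 - num)
    buf = buf * (buf * w)
else:
    w = w - w
z = [buf for h in buf if num == h]
record(39)
z = 11 - buf

w = w - w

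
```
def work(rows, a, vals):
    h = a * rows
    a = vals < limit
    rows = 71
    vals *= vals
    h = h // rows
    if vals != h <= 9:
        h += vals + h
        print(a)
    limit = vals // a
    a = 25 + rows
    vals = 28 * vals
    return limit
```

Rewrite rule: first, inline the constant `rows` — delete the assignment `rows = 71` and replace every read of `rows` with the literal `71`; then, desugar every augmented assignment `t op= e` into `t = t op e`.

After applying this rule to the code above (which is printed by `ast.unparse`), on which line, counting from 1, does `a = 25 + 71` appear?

Transformed code:
def work(rows, a, vals):
    h = a * 71
    a = vals < limit
    vals = vals * vals
    h = h // 71
    if vals != h <= 9:
        h = h + (vals + h)
        print(a)
    limit = vals // a
    a = 25 + 71
    vals = 28 * vals
    return limit

10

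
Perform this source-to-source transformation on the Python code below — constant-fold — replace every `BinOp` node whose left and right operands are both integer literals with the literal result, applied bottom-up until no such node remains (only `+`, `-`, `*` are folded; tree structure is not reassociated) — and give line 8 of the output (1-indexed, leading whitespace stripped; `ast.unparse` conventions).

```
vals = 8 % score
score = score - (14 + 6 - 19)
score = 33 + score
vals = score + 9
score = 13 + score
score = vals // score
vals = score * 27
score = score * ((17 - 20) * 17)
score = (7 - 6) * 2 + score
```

Transformed code:
vals = 8 % score
score = score - 1
score = 33 + score
vals = score + 9
score = 13 + score
score = vals // score
vals = score * 27
score = score * -51
score = 2 + score

score = score * -51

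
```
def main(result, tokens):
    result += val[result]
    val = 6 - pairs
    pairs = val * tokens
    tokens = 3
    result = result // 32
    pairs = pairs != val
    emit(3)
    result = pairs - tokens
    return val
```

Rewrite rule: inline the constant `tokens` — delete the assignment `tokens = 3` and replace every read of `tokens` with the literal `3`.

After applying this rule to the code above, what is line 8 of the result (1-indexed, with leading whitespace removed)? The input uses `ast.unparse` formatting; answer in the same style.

Transformed code:
def main(result, tokens):
    result += val[result]
    val = 6 - pairs
    pairs = val * 3
    result = result // 32
    pairs = pairs != val
    emit(3)
    result = pairs - 3
    return val

result = pairs - 3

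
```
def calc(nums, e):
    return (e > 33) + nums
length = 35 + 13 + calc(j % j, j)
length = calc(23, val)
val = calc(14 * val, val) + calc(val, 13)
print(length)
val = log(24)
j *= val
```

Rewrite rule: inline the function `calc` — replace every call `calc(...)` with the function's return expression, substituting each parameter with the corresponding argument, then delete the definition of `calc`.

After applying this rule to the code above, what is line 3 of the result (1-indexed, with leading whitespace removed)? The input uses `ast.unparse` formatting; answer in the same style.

Transformed code:
length = 35 + 13 + ((j > 33) + j % j)
length = (val > 33) + 23
val = (val > 33) + 14 * val + ((13 > 33) + val)
print(length)
val = log(24)
j *= val

val = (val > 33) + 14 * val + ((13 > 33) + val)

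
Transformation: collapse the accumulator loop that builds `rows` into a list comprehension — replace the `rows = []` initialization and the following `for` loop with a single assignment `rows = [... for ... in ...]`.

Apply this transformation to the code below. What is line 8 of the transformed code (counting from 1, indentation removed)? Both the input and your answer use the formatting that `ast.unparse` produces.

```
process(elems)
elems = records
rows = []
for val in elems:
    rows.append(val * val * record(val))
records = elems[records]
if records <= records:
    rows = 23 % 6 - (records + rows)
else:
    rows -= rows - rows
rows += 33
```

Transformed code:
process(elems)
elems = records
rows = [val * val * record(val) for val in elems]
records = elems[records]
if records <= records:
    rows = 23 % 6 - (records + rows)
else:
    rows -= rows - rows
rows += 33

rows -= rows - rows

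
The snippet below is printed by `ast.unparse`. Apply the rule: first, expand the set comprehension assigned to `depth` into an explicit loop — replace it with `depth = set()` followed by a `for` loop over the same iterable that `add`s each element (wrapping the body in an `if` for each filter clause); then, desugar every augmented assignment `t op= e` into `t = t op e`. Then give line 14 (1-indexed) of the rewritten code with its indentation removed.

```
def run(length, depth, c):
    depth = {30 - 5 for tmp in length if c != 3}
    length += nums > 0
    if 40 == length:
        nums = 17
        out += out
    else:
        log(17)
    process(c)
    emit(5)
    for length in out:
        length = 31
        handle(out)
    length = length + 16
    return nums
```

Transformed code:
def run(length, depth, c):
    depth = set()
    for tmp in length:
        if c != 3:
            depth.add(30 - 5)
    length = length + (nums > 0)
    if 40 == length:
        nums = 17
        out = out + out
    else:
        log(17)
    process(c)
    emit(5)
    for length in out:
        length = 31
        handle(out)
    length = length + 16
    return nums

for length in out:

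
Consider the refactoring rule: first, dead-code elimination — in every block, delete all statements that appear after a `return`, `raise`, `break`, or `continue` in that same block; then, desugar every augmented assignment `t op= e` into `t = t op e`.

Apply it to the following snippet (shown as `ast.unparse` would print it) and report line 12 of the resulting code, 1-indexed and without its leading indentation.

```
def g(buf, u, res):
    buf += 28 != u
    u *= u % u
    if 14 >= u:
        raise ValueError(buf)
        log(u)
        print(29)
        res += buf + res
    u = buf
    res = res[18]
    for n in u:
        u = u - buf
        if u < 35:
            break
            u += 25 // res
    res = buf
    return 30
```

Transformed code:
def g(buf, u, res):
    buf = buf + (28 != u)
    u = u * (u % u)
    if 14 >= u:
        raise ValueError(buf)
    u = buf
    res = res[18]
    for n in u:
        u = u - buf
        if u < 35:
            break
    res = buf
    return 30

res = buf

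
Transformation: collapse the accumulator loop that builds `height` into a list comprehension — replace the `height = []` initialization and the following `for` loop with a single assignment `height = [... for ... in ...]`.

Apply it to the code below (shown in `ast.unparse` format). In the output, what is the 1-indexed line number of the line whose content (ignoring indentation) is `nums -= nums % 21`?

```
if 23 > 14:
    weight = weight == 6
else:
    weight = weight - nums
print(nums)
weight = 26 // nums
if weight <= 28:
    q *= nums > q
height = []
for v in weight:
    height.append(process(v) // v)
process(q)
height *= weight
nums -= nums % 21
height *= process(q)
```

Transformed code:
if 23 > 14:
    weight = weight == 6
else:
    weight = weight - nums
print(nums)
weight = 26 // nums
if weight <= 28:
    q *= nums > q
height = [process(v) // v for v in weight]
process(q)
height *= weight
nums -= nums % 21
height *= process(q)

12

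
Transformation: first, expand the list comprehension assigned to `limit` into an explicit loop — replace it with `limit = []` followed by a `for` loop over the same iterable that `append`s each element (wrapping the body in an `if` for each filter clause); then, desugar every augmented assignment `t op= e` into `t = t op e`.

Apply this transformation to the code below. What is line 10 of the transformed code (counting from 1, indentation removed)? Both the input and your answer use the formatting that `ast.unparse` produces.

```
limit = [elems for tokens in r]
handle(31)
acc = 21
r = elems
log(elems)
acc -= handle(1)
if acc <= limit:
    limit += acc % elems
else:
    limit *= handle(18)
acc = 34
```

Transformed code:
limit = []
for tokens in r:
    limit.append(elems)
handle(31)
acc = 21
r = elems
log(elems)
acc = acc - handle(1)
if acc <= limit:
    limit = limit + acc % elems
else:
    limit = limit * handle(18)
acc = 34

limit = limit + acc % elems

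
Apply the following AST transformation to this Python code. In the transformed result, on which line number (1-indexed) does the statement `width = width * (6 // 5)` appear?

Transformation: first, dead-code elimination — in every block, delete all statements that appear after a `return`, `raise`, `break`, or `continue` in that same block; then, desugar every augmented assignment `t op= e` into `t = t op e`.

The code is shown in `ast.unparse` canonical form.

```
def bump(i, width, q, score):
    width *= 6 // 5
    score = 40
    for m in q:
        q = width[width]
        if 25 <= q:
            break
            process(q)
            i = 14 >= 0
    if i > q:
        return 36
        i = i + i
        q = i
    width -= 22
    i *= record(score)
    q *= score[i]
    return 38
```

Transformed code:
def bump(i, width, q, score):
    width = width * (6 // 5)
    score = 40
    for m in q:
        q = width[width]
        if 25 <= q:
            break
    if i > q:
        return 36
    width = width - 22
    i = i * record(score)
    q = q * score[i]
    return 38

2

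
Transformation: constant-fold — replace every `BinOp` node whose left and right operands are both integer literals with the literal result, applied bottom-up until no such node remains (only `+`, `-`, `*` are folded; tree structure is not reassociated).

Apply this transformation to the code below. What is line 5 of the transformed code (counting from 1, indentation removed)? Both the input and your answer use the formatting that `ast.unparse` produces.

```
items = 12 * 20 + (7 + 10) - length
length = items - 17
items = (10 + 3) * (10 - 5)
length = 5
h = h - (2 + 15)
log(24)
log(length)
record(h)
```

Transformed code:
items = 257 - length
length = items - 17
items = 65
length = 5
h = h - 17
log(24)
log(length)
record(h)

h = h - 17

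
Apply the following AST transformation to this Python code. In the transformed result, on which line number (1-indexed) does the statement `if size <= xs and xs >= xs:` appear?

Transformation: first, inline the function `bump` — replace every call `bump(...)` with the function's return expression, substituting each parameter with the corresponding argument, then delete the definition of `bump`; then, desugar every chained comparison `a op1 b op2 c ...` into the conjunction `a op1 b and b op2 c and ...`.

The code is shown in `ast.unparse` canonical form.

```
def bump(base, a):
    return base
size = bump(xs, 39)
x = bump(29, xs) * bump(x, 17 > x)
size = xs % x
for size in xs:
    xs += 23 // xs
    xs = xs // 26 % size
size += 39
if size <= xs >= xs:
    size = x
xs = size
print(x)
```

8

Transformed code:
size = xs
x = 29 * x
size = xs % x
for size in xs:
    xs += 23 // xs
    xs = xs // 26 % size
size += 39
if size <= xs and xs >= xs:
    size = x
xs = size
print(x)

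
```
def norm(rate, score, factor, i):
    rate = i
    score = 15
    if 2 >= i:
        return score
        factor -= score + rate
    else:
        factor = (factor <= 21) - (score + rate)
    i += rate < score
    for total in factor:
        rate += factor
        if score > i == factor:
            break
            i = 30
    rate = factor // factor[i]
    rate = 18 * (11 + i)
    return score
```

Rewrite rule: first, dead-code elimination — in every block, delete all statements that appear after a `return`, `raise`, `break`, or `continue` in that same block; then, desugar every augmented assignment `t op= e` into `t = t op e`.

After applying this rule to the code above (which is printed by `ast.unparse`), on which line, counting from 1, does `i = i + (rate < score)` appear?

8

Transformed code:
def norm(rate, score, factor, i):
    rate = i
    score = 15
    if 2 >= i:
        return score
    else:
        factor = (factor <= 21) - (score + rate)
    i = i + (rate < score)
    for total in factor:
        rate = rate + factor
        if score > i == factor:
            break
    rate = factor // factor[i]
    rate = 18 * (11 + i)
    return score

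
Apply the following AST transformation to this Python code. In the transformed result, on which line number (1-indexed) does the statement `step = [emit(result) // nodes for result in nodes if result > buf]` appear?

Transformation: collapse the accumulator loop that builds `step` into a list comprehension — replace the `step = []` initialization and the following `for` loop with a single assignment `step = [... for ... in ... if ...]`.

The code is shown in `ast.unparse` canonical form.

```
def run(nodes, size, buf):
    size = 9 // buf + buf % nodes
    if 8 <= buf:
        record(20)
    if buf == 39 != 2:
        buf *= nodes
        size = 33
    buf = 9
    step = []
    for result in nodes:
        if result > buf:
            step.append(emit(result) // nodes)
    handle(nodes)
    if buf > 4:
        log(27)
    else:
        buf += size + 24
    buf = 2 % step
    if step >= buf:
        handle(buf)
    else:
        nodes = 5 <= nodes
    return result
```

Transformed code:
def run(nodes, size, buf):
    size = 9 // buf + buf % nodes
    if 8 <= buf:
        record(20)
    if buf == 39 != 2:
        buf *= nodes
        size = 33
    buf = 9
    step = [emit(result) // nodes for result in nodes if result > buf]
    handle(nodes)
    if buf > 4:
        log(27)
    else:
        buf += size + 24
    buf = 2 % step
    if step >= buf:
        handle(buf)
    else:
        nodes = 5 <= nodes
    return result

9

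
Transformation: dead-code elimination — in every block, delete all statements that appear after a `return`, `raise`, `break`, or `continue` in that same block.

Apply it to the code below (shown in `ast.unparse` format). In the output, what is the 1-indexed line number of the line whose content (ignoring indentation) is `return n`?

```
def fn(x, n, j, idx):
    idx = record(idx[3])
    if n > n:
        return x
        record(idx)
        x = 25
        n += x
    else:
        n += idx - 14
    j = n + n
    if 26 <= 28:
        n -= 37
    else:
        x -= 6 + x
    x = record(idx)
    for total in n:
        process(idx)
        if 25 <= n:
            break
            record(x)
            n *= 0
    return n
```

17

Transformed code:
def fn(x, n, j, idx):
    idx = record(idx[3])
    if n > n:
        return x
    else:
        n += idx - 14
    j = n + n
    if 26 <= 28:
        n -= 37
    else:
        x -= 6 + x
    x = record(idx)
    for total in n:
        process(idx)
        if 25 <= n:
            break
    return n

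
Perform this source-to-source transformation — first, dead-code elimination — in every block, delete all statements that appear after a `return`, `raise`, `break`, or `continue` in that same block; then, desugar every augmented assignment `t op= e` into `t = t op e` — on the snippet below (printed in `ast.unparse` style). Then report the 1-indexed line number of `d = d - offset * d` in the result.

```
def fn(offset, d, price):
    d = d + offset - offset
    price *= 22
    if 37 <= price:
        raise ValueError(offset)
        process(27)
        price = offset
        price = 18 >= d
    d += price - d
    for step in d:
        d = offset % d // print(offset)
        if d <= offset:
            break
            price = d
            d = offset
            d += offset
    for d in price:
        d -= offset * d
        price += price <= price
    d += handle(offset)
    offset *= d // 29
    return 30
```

12

Transformed code:
def fn(offset, d, price):
    d = d + offset - offset
    price = price * 22
    if 37 <= price:
        raise ValueError(offset)
    d = d + (price - d)
    for step in d:
        d = offset % d // print(offset)
        if d <= offset:
            break
    for d in price:
        d = d - offset * d
        price = price + (price <= price)
    d = d + handle(offset)
    offset = offset * (d // 29)
    return 30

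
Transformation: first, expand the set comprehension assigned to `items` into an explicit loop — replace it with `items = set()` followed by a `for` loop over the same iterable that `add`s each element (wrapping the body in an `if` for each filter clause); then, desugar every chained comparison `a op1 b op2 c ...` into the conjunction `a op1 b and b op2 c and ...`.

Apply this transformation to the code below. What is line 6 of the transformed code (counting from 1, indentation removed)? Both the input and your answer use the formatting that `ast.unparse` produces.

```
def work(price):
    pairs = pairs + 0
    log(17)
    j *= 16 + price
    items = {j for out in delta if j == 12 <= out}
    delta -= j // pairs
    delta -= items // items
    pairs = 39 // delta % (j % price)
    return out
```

Transformed code:
def work(price):
    pairs = pairs + 0
    log(17)
    j *= 16 + price
    items = set()
    for out in delta:
        if j == 12 and 12 <= out:
            items.add(j)
    delta -= j // pairs
    delta -= items // items
    pairs = 39 // delta % (j % price)
    return out

for out in delta:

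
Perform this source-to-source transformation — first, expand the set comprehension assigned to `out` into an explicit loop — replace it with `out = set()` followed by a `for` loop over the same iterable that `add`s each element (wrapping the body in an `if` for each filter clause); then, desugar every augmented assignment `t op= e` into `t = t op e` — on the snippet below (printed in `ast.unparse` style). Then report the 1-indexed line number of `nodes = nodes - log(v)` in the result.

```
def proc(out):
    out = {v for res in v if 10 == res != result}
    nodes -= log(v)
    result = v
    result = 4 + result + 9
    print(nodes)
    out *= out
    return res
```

6

Transformed code:
def proc(out):
    out = set()
    for res in v:
        if 10 == res != result:
            out.add(v)
    nodes = nodes - log(v)
    result = v
    result = 4 + result + 9
    print(nodes)
    out = out * out
    return res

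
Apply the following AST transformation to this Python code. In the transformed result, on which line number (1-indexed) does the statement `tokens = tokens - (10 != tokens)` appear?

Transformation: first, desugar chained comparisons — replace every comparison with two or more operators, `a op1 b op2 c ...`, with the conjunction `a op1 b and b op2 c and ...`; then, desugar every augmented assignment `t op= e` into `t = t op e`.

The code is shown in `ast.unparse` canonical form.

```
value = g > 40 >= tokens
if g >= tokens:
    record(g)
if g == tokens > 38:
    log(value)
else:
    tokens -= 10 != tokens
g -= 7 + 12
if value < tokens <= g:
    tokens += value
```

Transformed code:
value = g > 40 and 40 >= tokens
if g >= tokens:
    record(g)
if g == tokens and tokens > 38:
    log(value)
else:
    tokens = tokens - (10 != tokens)
g = g - (7 + 12)
if value < tokens and tokens <= g:
    tokens = tokens + value

7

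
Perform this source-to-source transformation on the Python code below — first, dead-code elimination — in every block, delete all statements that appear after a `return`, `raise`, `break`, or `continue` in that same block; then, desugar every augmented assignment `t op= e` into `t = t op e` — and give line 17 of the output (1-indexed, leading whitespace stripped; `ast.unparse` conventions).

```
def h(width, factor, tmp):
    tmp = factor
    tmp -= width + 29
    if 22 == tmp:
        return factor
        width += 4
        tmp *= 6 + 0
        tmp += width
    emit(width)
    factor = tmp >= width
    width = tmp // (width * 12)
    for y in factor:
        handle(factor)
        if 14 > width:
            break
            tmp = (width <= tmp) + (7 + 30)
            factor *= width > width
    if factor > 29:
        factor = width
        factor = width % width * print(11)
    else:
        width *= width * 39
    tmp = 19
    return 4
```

Transformed code:
def h(width, factor, tmp):
    tmp = factor
    tmp = tmp - (width + 29)
    if 22 == tmp:
        return factor
    emit(width)
    factor = tmp >= width
    width = tmp // (width * 12)
    for y in factor:
        handle(factor)
        if 14 > width:
            break
    if factor > 29:
        factor = width
        factor = width % width * print(11)
    else:
        width = width * (width * 39)
    tmp = 19
    return 4

width = width * (width * 39)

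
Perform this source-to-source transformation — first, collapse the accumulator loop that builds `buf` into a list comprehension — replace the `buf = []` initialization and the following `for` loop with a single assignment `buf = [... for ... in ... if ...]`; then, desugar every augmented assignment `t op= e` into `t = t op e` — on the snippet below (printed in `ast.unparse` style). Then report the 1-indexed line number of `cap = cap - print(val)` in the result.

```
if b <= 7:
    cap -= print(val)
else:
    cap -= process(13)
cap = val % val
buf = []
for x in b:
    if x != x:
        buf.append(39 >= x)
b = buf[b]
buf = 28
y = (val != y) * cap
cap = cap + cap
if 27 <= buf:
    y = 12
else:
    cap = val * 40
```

Transformed code:
if b <= 7:
    cap = cap - print(val)
else:
    cap = cap - process(13)
cap = val % val
buf = [39 >= x for x in b if x != x]
b = buf[b]
buf = 28
y = (val != y) * cap
cap = cap + cap
if 27 <= buf:
    y = 12
else:
    cap = val * 40

2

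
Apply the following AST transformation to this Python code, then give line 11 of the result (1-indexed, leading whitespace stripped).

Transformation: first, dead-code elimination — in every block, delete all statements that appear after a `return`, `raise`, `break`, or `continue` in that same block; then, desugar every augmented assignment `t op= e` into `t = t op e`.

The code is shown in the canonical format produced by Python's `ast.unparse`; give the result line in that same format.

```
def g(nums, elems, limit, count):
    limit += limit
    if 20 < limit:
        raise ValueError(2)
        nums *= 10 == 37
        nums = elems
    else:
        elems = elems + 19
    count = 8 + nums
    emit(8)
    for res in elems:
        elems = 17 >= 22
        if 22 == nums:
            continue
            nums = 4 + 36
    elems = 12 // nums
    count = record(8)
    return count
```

Transformed code:
def g(nums, elems, limit, count):
    limit = limit + limit
    if 20 < limit:
        raise ValueError(2)
    else:
        elems = elems + 19
    count = 8 + nums
    emit(8)
    for res in elems:
        elems = 17 >= 22
        if 22 == nums:
            continue
    elems = 12 // nums
    count = record(8)
    return count

if 22 == nums:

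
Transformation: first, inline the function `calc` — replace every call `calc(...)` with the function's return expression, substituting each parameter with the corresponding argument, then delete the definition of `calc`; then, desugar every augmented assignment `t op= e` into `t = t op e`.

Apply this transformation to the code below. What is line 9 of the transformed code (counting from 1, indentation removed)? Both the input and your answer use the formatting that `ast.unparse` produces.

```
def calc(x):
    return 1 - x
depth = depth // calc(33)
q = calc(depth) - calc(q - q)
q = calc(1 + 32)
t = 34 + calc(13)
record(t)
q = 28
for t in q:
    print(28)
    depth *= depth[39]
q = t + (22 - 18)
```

depth = depth * depth[39]

Transformed code:
depth = depth // (1 - 33)
q = 1 - depth - (1 - (q - q))
q = 1 - (1 + 32)
t = 34 + (1 - 13)
record(t)
q = 28
for t in q:
    print(28)
    depth = depth * depth[39]
q = t + (22 - 18)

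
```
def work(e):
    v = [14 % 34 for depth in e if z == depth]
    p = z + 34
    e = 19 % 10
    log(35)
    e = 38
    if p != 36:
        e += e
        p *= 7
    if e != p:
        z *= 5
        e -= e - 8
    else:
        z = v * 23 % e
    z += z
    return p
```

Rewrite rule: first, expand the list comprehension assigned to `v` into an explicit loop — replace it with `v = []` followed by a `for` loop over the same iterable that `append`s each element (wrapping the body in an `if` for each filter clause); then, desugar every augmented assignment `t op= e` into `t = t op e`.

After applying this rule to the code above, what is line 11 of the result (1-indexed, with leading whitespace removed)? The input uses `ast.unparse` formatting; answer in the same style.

e = e + e

Transformed code:
def work(e):
    v = []
    for depth in e:
        if z == depth:
            v.append(14 % 34)
    p = z + 34
    e = 19 % 10
    log(35)
    e = 38
    if p != 36:
        e = e + e
        p = p * 7
    if e != p:
        z = z * 5
        e = e - (e - 8)
    else:
        z = v * 23 % e
    z = z + z
    return p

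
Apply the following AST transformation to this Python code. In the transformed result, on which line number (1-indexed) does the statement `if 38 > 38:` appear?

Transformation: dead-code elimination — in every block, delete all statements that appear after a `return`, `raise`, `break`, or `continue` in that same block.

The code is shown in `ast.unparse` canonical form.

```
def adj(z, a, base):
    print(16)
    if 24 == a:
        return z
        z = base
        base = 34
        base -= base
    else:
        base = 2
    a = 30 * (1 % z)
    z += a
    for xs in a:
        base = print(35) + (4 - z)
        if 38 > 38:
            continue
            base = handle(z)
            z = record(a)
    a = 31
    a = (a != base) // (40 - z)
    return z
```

11

Transformed code:
def adj(z, a, base):
    print(16)
    if 24 == a:
        return z
    else:
        base = 2
    a = 30 * (1 % z)
    z += a
    for xs in a:
        base = print(35) + (4 - z)
        if 38 > 38:
            continue
    a = 31
    a = (a != base) // (40 - z)
    return z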